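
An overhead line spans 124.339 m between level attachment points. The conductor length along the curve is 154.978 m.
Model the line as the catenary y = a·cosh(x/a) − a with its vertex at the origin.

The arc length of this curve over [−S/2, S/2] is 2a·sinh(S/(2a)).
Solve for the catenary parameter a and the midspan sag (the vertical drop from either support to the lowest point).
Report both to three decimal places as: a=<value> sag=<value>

seed: a₀ = √(S³/(24(L−S))) = √(124.339³/(24·30.639)) = 51.129099
iter 1: u=1.215932  f(a)=+2.346e+00  f'(a)=-1.385e+00  a ← 51.129099 − (+2.346e+00/-1.385e+00) = 52.822847
iter 2: u=1.176943  f(a)=+1.216e-01  f'(a)=-1.245e+00  a ← 52.822847 − (+1.216e-01/-1.245e+00) = 52.920542
iter 3: u=1.174771  f(a)=+3.664e-04  f'(a)=-1.238e+00  a ← 52.920542 − (+3.664e-04/-1.238e+00) = 52.920839
iter 4: u=1.174764  f(a)=+3.348e-09  f'(a)=-1.238e+00  a ← 52.920839 − (+3.348e-09/-1.238e+00) = 52.920839
iter 5: u=1.174764  f(a)=+0.000e+00  f'(a)=-1.238e+00  a ← 52.920839 − (+0.000e+00/-1.238e+00) = 52.920839
converged: |Δa| < 1e-12 after 5 iterations
sag = a·(cosh(S/(2a)) − 1) = 52.920839·(cosh(1.174764) − 1) = 40.914977
T_max/T_min = cosh(S/(2a)) = 1.773135

a=52.921 sag=40.915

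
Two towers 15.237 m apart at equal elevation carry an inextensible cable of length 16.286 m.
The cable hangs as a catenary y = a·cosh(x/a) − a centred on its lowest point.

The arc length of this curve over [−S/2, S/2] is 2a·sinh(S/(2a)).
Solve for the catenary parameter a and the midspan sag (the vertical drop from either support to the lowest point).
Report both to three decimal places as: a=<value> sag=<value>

seed: a₀ = √(S³/(24(L−S))) = √(15.237³/(24·1.049)) = 11.853752
iter 1: u=0.642708  f(a)=+2.188e-02  f'(a)=-1.844e-01  a ← 11.853752 − (+2.188e-02/-1.844e-01) = 11.972401
iter 2: u=0.636339  f(a)=+3.329e-04  f'(a)=-1.788e-01  a ← 11.972401 − (+3.329e-04/-1.788e-01) = 11.974262
iter 3: u=0.636240  f(a)=+7.967e-08  f'(a)=-1.788e-01  a ← 11.974262 − (+7.967e-08/-1.788e-01) = 11.974262
iter 4: u=0.636240  f(a)=+3.553e-15  f'(a)=-1.788e-01  a ← 11.974262 − (+3.553e-15/-1.788e-01) = 11.974262
converged: |Δa| < 1e-12 after 4 iterations
sag = a·(cosh(S/(2a)) − 1) = 11.974262·(cosh(0.636240) − 1) = 2.506463
T_max/T_min = cosh(S/(2a)) = 1.209321

a=11.974 sag=2.506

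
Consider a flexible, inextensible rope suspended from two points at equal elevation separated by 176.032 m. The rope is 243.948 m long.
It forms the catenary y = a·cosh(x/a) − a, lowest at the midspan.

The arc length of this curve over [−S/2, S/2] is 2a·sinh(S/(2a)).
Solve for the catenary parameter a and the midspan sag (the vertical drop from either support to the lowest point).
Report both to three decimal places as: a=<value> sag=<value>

seed: a₀ = √(S³/(24(L−S))) = √(176.032³/(24·67.916)) = 57.848988
iter 1: u=1.521479  f(a)=+8.308e+00  f'(a)=-2.939e+00  a ← 57.848988 − (+8.308e+00/-2.939e+00) = 60.676417
iter 2: u=1.450580  f(a)=+6.480e-01  f'(a)=-2.496e+00  a ← 60.676417 − (+6.480e-01/-2.496e+00) = 60.935969
iter 3: u=1.444401  f(a)=+4.678e-03  f'(a)=-2.461e+00  a ← 60.935969 − (+4.678e-03/-2.461e+00) = 60.937870
iter 4: u=1.444356  f(a)=+2.477e-07  f'(a)=-2.460e+00  a ← 60.937870 − (+2.477e-07/-2.460e+00) = 60.937870
iter 5: u=1.444356  f(a)=-2.842e-14  f'(a)=-2.460e+00  a ← 60.937870 − (-2.842e-14/-2.460e+00) = 60.937870
converged: |Δa| < 1e-12 after 5 iterations
sag = a·(cosh(S/(2a)) − 1) = 60.937870·(cosh(1.444356) − 1) = 75.411243
T_max/T_min = cosh(S/(2a)) = 2.237510

a=60.938 sag=75.411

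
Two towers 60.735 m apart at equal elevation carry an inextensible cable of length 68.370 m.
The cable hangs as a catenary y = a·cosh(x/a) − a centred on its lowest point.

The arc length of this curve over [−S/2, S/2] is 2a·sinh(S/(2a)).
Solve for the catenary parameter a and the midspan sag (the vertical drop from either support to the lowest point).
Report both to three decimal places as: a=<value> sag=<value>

a=35.607 sag=13.754

seed: a₀ = √(S³/(24(L−S))) = √(60.735³/(24·7.635)) = 34.966198
iter 1: u=0.868482  f(a)=+2.932e-01  f'(a)=-4.705e-01  a ← 34.966198 − (+2.932e-01/-4.705e-01) = 35.589228
iter 2: u=0.853278  f(a)=+8.019e-03  f'(a)=-4.451e-01  a ← 35.589228 − (+8.019e-03/-4.451e-01) = 35.607243
iter 3: u=0.852846  f(a)=+6.374e-06  f'(a)=-4.444e-01  a ← 35.607243 − (+6.374e-06/-4.444e-01) = 35.607257
iter 4: u=0.852846  f(a)=+4.036e-12  f'(a)=-4.444e-01  a ← 35.607257 − (+4.036e-12/-4.444e-01) = 35.607257
converged: |Δa| < 1e-12 after 4 iterations
sag = a·(cosh(S/(2a)) − 1) = 35.607257·(cosh(0.852846) − 1) = 13.753567
T_max/T_min = cosh(S/(2a)) = 1.386257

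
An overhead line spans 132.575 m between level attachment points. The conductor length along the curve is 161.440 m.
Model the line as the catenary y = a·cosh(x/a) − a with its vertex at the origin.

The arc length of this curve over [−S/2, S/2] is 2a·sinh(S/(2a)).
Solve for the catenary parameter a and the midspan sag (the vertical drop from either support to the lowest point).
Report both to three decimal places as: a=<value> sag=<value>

seed: a₀ = √(S³/(24(L−S))) = √(132.575³/(24·28.865)) = 57.996402
iter 1: u=1.142959  f(a)=+1.945e+00  f'(a)=-1.132e+00  a ← 57.996402 − (+1.945e+00/-1.132e+00) = 59.715222
iter 2: u=1.110060  f(a)=+8.982e-02  f'(a)=-1.029e+00  a ← 59.715222 − (+8.982e-02/-1.029e+00) = 59.802484
iter 3: u=1.108441  f(a)=+2.121e-04  f'(a)=-1.024e+00  a ← 59.802484 − (+2.121e-04/-1.024e+00) = 59.802691
iter 4: u=1.108437  f(a)=+1.188e-09  f'(a)=-1.024e+00  a ← 59.802691 − (+1.188e-09/-1.024e+00) = 59.802691
iter 5: u=1.108437  f(a)=-2.842e-14  f'(a)=-1.024e+00  a ← 59.802691 − (-2.842e-14/-1.024e+00) = 59.802691
converged: |Δa| < 1e-12 after 5 iterations
sag = a·(cosh(S/(2a)) − 1) = 59.802691·(cosh(1.108437) − 1) = 40.656655
T_max/T_min = cosh(S/(2a)) = 1.679847

a=59.803 sag=40.657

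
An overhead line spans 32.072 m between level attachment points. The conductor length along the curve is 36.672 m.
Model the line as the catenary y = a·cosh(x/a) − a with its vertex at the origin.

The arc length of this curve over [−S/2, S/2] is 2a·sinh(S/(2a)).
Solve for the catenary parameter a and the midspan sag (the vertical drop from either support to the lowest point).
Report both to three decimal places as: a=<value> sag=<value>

seed: a₀ = √(S³/(24(L−S))) = √(32.072³/(24·4.600)) = 17.286399
iter 1: u=0.927666  f(a)=+2.020e-01  f'(a)=-5.794e-01  a ← 17.286399 − (+2.020e-01/-5.794e-01) = 17.635070
iter 2: u=0.909324  f(a)=+6.275e-03  f'(a)=-5.440e-01  a ← 17.635070 − (+6.275e-03/-5.440e-01) = 17.646605
iter 3: u=0.908730  f(a)=+6.482e-06  f'(a)=-5.428e-01  a ← 17.646605 − (+6.482e-06/-5.428e-01) = 17.646616
iter 4: u=0.908729  f(a)=+6.935e-12  f'(a)=-5.428e-01  a ← 17.646616 − (+6.935e-12/-5.428e-01) = 17.646616
converged: |Δa| < 1e-12 after 4 iterations
sag = a·(cosh(S/(2a)) − 1) = 17.646616·(cosh(0.908729) − 1) = 7.801605
T_max/T_min = cosh(S/(2a)) = 1.442102

a=17.647 sag=7.802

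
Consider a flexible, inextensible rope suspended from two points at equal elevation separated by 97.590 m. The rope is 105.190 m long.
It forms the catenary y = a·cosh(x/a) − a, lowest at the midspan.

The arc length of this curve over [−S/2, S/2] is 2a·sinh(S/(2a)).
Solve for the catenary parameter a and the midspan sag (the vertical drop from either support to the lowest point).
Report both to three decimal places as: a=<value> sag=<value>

seed: a₀ = √(S³/(24(L−S))) = √(97.590³/(24·7.600)) = 71.383126
iter 1: u=0.683565  f(a)=+1.795e-01  f'(a)=-2.231e-01  a ← 71.383126 − (+1.795e-01/-2.231e-01) = 72.188081
iter 2: u=0.675943  f(a)=+3.082e-03  f'(a)=-2.155e-01  a ← 72.188081 − (+3.082e-03/-2.155e-01) = 72.202387
iter 3: u=0.675809  f(a)=+9.435e-07  f'(a)=-2.153e-01  a ← 72.202387 − (+9.435e-07/-2.153e-01) = 72.202391
iter 4: u=0.675809  f(a)=+7.105e-14  f'(a)=-2.153e-01  a ← 72.202391 − (+7.105e-14/-2.153e-01) = 72.202391
converged: |Δa| < 1e-12 after 4 iterations
sag = a·(cosh(S/(2a)) − 1) = 72.202391·(cosh(0.675809) − 1) = 17.125204
T_max/T_min = cosh(S/(2a)) = 1.237183

a=72.202 sag=17.125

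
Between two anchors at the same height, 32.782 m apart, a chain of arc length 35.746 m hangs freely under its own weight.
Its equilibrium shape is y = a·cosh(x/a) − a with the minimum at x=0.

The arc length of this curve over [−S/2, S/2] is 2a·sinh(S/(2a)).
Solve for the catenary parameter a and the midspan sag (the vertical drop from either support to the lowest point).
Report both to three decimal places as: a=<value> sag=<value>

seed: a₀ = √(S³/(24(L−S))) = √(32.782³/(24·2.964)) = 22.254019
iter 1: u=0.736541  f(a)=+8.144e-02  f'(a)=-2.811e-01  a ← 22.254019 − (+8.144e-02/-2.811e-01) = 22.543738
iter 2: u=0.727076  f(a)=+1.618e-03  f'(a)=-2.700e-01  a ← 22.543738 − (+1.618e-03/-2.700e-01) = 22.549729
iter 3: u=0.726882  f(a)=+6.670e-07  f'(a)=-2.698e-01  a ← 22.549729 − (+6.670e-07/-2.698e-01) = 22.549731
iter 4: u=0.726882  f(a)=+1.208e-13  f'(a)=-2.698e-01  a ← 22.549731 − (+1.208e-13/-2.698e-01) = 22.549731
converged: |Δa| < 1e-12 after 4 iterations
sag = a·(cosh(S/(2a)) − 1) = 22.549731·(cosh(0.726882) − 1) = 6.224120
T_max/T_min = cosh(S/(2a)) = 1.276017

a=22.550 sag=6.224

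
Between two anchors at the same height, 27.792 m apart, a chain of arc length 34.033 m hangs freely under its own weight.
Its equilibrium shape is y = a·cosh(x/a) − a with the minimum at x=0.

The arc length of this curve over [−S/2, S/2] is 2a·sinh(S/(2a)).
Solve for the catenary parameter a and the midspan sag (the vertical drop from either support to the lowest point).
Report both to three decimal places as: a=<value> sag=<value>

a=12.355 sag=8.674

seed: a₀ = √(S³/(24(L−S))) = √(27.792³/(24·6.241)) = 11.971456
iter 1: u=1.160761  f(a)=+4.342e-01  f'(a)=-1.190e+00  a ← 11.971456 − (+4.342e-01/-1.190e+00) = 12.336303
iter 2: u=1.126432  f(a)=+2.064e-02  f'(a)=-1.079e+00  a ← 12.336303 − (+2.064e-02/-1.079e+00) = 12.355425
iter 3: u=1.124688  f(a)=+5.179e-05  f'(a)=-1.074e+00  a ← 12.355425 − (+5.179e-05/-1.074e+00) = 12.355473
iter 4: u=1.124684  f(a)=+3.279e-10  f'(a)=-1.074e+00  a ← 12.355473 − (+3.279e-10/-1.074e+00) = 12.355473
iter 5: u=1.124684  f(a)=+0.000e+00  f'(a)=-1.074e+00  a ← 12.355473 − (+0.000e+00/-1.074e+00) = 12.355473
converged: |Δa| < 1e-12 after 5 iterations
sag = a·(cosh(S/(2a)) − 1) = 12.355473·(cosh(1.124684) − 1) = 8.673531
T_max/T_min = cosh(S/(2a)) = 1.701999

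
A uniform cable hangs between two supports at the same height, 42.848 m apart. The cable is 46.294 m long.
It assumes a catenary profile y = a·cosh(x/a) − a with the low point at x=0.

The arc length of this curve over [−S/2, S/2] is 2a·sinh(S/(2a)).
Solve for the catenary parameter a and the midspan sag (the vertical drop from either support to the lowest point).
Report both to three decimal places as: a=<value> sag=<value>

seed: a₀ = √(S³/(24(L−S))) = √(42.848³/(24·3.446)) = 30.841293
iter 1: u=0.694653  f(a)=+8.410e-02  f'(a)=-2.344e-01  a ← 30.841293 − (+8.410e-02/-2.344e-01) = 31.200040
iter 2: u=0.686666  f(a)=+1.490e-03  f'(a)=-2.262e-01  a ← 31.200040 − (+1.490e-03/-2.262e-01) = 31.206627
iter 3: u=0.686521  f(a)=+4.864e-07  f'(a)=-2.260e-01  a ← 31.206627 − (+4.864e-07/-2.260e-01) = 31.206630
iter 4: u=0.686521  f(a)=+5.684e-14  f'(a)=-2.260e-01  a ← 31.206630 − (+5.684e-14/-2.260e-01) = 31.206630
converged: |Δa| < 1e-12 after 4 iterations
sag = a·(cosh(S/(2a)) − 1) = 31.206630·(cosh(0.686521) − 1) = 7.647422
T_max/T_min = cosh(S/(2a)) = 1.245058

a=31.207 sag=7.647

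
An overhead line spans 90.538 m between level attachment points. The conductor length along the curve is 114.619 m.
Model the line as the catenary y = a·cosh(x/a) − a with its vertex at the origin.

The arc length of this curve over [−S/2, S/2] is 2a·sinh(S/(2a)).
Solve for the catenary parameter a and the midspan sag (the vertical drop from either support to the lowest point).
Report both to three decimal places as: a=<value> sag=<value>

seed: a₀ = √(S³/(24(L−S))) = √(90.538³/(24·24.081)) = 35.834675
iter 1: u=1.263274  f(a)=+1.996e+00  f'(a)=-1.571e+00  a ← 35.834675 − (+1.996e+00/-1.571e+00) = 37.105230
iter 2: u=1.220017  f(a)=+1.111e-01  f'(a)=-1.401e+00  a ← 37.105230 − (+1.111e-01/-1.401e+00) = 37.184534
iter 3: u=1.217415  f(a)=+3.888e-04  f'(a)=-1.391e+00  a ← 37.184534 − (+3.888e-04/-1.391e+00) = 37.184814
iter 4: u=1.217406  f(a)=+4.800e-09  f'(a)=-1.391e+00  a ← 37.184814 − (+4.800e-09/-1.391e+00) = 37.184814
iter 5: u=1.217406  f(a)=+0.000e+00  f'(a)=-1.391e+00  a ← 37.184814 − (+0.000e+00/-1.391e+00) = 37.184814
converged: |Δa| < 1e-12 after 5 iterations
sag = a·(cosh(S/(2a)) − 1) = 37.184814·(cosh(1.217406) − 1) = 31.131284
T_max/T_min = cosh(S/(2a)) = 1.837204

a=37.185 sag=31.131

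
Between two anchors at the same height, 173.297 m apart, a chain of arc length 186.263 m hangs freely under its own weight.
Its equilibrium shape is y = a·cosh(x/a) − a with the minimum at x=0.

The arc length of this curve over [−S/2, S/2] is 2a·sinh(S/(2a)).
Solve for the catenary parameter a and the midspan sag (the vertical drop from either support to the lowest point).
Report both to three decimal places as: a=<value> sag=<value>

seed: a₀ = √(S³/(24(L−S))) = √(173.297³/(24·12.966)) = 129.323645
iter 1: u=0.670013  f(a)=+2.942e-01  f'(a)=-2.097e-01  a ← 129.323645 − (+2.942e-01/-2.097e-01) = 130.726644
iter 2: u=0.662822  f(a)=+4.856e-03  f'(a)=-2.028e-01  a ← 130.726644 − (+4.856e-03/-2.028e-01) = 130.750587
iter 3: u=0.662701  f(a)=+1.372e-06  f'(a)=-2.027e-01  a ← 130.750587 − (+1.372e-06/-2.027e-01) = 130.750594
iter 4: u=0.662701  f(a)=+8.527e-14  f'(a)=-2.027e-01  a ← 130.750594 − (+8.527e-14/-2.027e-01) = 130.750594
converged: |Δa| < 1e-12 after 4 iterations
sag = a·(cosh(S/(2a)) − 1) = 130.750594·(cosh(0.662701) − 1) = 29.777267
T_max/T_min = cosh(S/(2a)) = 1.227741

a=130.751 sag=29.777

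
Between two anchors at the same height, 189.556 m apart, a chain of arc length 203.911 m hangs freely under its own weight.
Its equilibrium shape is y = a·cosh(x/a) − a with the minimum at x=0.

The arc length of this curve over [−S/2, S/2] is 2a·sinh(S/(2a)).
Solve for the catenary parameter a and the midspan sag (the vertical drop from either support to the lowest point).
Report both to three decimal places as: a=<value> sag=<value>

a=142.174 sag=32.778

seed: a₀ = √(S³/(24(L−S))) = √(189.556³/(24·14.355)) = 140.604456
iter 1: u=0.674075  f(a)=+3.297e-01  f'(a)=-2.136e-01  a ← 140.604456 − (+3.297e-01/-2.136e-01) = 142.147761
iter 2: u=0.666757  f(a)=+5.507e-03  f'(a)=-2.065e-01  a ← 142.147761 − (+5.507e-03/-2.065e-01) = 142.174423
iter 3: u=0.666632  f(a)=+1.594e-06  f'(a)=-2.064e-01  a ← 142.174423 − (+1.594e-06/-2.064e-01) = 142.174430
iter 4: u=0.666632  f(a)=+1.421e-13  f'(a)=-2.064e-01  a ← 142.174430 − (+1.421e-13/-2.064e-01) = 142.174430
converged: |Δa| < 1e-12 after 4 iterations
sag = a·(cosh(S/(2a)) − 1) = 142.174430·(cosh(0.666632) − 1) = 32.778399
T_max/T_min = cosh(S/(2a)) = 1.230551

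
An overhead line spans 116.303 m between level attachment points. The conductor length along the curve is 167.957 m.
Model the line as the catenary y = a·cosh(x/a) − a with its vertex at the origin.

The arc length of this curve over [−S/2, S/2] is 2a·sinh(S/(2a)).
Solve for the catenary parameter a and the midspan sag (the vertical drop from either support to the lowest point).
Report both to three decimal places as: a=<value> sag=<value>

a=37.789 sag=54.300

seed: a₀ = √(S³/(24(L−S))) = √(116.303³/(24·51.654)) = 35.622859
iter 1: u=1.632421  f(a)=+7.336e+00  f'(a)=-3.750e+00  a ← 35.622859 − (+7.336e+00/-3.750e+00) = 37.578946
iter 2: u=1.547449  f(a)=+6.476e-01  f'(a)=-3.115e+00  a ← 37.578946 − (+6.476e-01/-3.115e+00) = 37.786844
iter 3: u=1.538935  f(a)=+6.125e-03  f'(a)=-3.056e+00  a ← 37.786844 − (+6.125e-03/-3.056e+00) = 37.788849
iter 4: u=1.538853  f(a)=+5.596e-07  f'(a)=-3.056e+00  a ← 37.788849 − (+5.596e-07/-3.056e+00) = 37.788849
iter 5: u=1.538853  f(a)=+2.842e-14  f'(a)=-3.056e+00  a ← 37.788849 − (+2.842e-14/-3.056e+00) = 37.788849
converged: |Δa| < 1e-12 after 5 iterations
sag = a·(cosh(S/(2a)) − 1) = 37.788849·(cosh(1.538853) − 1) = 54.300160
T_max/T_min = cosh(S/(2a)) = 2.436936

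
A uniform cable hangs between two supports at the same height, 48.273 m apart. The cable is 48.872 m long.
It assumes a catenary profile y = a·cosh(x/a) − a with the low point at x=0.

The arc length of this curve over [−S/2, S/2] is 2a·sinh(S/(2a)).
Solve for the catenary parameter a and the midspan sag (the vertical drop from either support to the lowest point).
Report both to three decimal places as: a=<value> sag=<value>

seed: a₀ = √(S³/(24(L−S))) = √(48.273³/(24·0.599)) = 88.458058
iter 1: u=0.272858  f(a)=+2.234e-03  f'(a)=-1.364e-02  a ← 88.458058 − (+2.234e-03/-1.364e-02) = 88.621774
iter 2: u=0.272354  f(a)=+6.217e-06  f'(a)=-1.357e-02  a ← 88.621774 − (+6.217e-06/-1.357e-02) = 88.622233
iter 3: u=0.272353  f(a)=+4.844e-11  f'(a)=-1.357e-02  a ← 88.622233 − (+4.844e-11/-1.357e-02) = 88.622233
iter 4: u=0.272353  f(a)=+0.000e+00  f'(a)=-1.357e-02  a ← 88.622233 − (+0.000e+00/-1.357e-02) = 88.622233
converged: |Δa| < 1e-12 after 4 iterations
sag = a·(cosh(S/(2a)) − 1) = 88.622233·(cosh(0.272353) − 1) = 3.307187
T_max/T_min = cosh(S/(2a)) = 1.037318

a=88.622 sag=3.307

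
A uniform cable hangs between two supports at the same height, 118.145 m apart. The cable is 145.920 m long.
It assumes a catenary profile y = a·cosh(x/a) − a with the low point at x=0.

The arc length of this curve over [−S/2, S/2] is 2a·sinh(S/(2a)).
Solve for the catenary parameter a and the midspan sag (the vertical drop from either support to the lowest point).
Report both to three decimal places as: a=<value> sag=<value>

seed: a₀ = √(S³/(24(L−S))) = √(118.145³/(24·27.775)) = 49.738234
iter 1: u=1.187668  f(a)=+2.026e+00  f'(a)=-1.283e+00  a ← 49.738234 − (+2.026e+00/-1.283e+00) = 51.317925
iter 2: u=1.151109  f(a)=+1.005e-01  f'(a)=-1.158e+00  a ← 51.317925 − (+1.005e-01/-1.158e+00) = 51.404724
iter 3: u=1.149165  f(a)=+2.761e-04  f'(a)=-1.152e+00  a ← 51.404724 − (+2.761e-04/-1.152e+00) = 51.404964
iter 4: u=1.149159  f(a)=+2.095e-09  f'(a)=-1.152e+00  a ← 51.404964 − (+2.095e-09/-1.152e+00) = 51.404964
iter 5: u=1.149159  f(a)=-2.842e-14  f'(a)=-1.152e+00  a ← 51.404964 − (-2.842e-14/-1.152e+00) = 51.404964
converged: |Δa| < 1e-12 after 5 iterations
sag = a·(cosh(S/(2a)) − 1) = 51.404964·(cosh(1.149159) − 1) = 37.845425
T_max/T_min = cosh(S/(2a)) = 1.736221

a=51.405 sag=37.845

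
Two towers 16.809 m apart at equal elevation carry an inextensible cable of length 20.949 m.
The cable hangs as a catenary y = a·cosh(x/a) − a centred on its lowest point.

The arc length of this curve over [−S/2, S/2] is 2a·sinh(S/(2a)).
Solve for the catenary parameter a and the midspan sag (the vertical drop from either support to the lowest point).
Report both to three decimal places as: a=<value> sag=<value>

seed: a₀ = √(S³/(24(L−S))) = √(16.809³/(24·4.140)) = 6.913644
iter 1: u=1.215640  f(a)=+3.169e-01  f'(a)=-1.384e+00  a ← 6.913644 − (+3.169e-01/-1.384e+00) = 7.142573
iter 2: u=1.176677  f(a)=+1.642e-02  f'(a)=-1.244e+00  a ← 7.142573 − (+1.642e-02/-1.244e+00) = 7.155771
iter 3: u=1.174506  f(a)=+4.942e-05  f'(a)=-1.237e+00  a ← 7.155771 − (+4.942e-05/-1.237e+00) = 7.155811
iter 4: u=1.174500  f(a)=+4.507e-10  f'(a)=-1.237e+00  a ← 7.155811 − (+4.507e-10/-1.237e+00) = 7.155811
iter 5: u=1.174500  f(a)=-3.553e-15  f'(a)=-1.237e+00  a ← 7.155811 − (-3.553e-15/-1.237e+00) = 7.155811
converged: |Δa| < 1e-12 after 5 iterations
sag = a·(cosh(S/(2a)) − 1) = 7.155811·(cosh(1.174500) − 1) = 5.529644
T_max/T_min = cosh(S/(2a)) = 1.772749

a=7.156 sag=5.530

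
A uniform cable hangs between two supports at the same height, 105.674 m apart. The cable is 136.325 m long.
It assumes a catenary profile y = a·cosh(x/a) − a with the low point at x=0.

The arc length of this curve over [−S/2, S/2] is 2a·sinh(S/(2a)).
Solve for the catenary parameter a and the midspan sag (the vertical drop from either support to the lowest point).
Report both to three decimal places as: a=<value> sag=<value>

a=41.690 sag=38.211

seed: a₀ = √(S³/(24(L−S))) = √(105.674³/(24·30.651)) = 40.052006
iter 1: u=1.319210  f(a)=+2.780e+00  f'(a)=-1.814e+00  a ← 40.052006 − (+2.780e+00/-1.814e+00) = 41.584701
iter 2: u=1.270587  f(a)=+1.676e-01  f'(a)=-1.601e+00  a ← 41.584701 − (+1.676e-01/-1.601e+00) = 41.689340
iter 3: u=1.267398  f(a)=+6.950e-04  f'(a)=-1.588e+00  a ← 41.689340 − (+6.950e-04/-1.588e+00) = 41.689777
iter 4: u=1.267385  f(a)=+1.206e-08  f'(a)=-1.588e+00  a ← 41.689777 − (+1.206e-08/-1.588e+00) = 41.689777
iter 5: u=1.267385  f(a)=+0.000e+00  f'(a)=-1.588e+00  a ← 41.689777 − (+0.000e+00/-1.588e+00) = 41.689777
converged: |Δa| < 1e-12 after 5 iterations
sag = a·(cosh(S/(2a)) − 1) = 41.689777·(cosh(1.267385) − 1) = 38.211186
T_max/T_min = cosh(S/(2a)) = 1.916560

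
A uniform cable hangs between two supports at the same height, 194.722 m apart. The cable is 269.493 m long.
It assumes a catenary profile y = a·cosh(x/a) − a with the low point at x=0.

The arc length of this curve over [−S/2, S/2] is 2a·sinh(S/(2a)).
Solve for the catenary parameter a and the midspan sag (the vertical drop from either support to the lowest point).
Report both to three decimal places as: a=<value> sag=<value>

a=67.553 sag=83.179

seed: a₀ = √(S³/(24(L−S))) = √(194.722³/(24·74.771)) = 64.143155
iter 1: u=1.517870  f(a)=+9.101e+00  f'(a)=-2.915e+00  a ← 64.143155 − (+9.101e+00/-2.915e+00) = 67.265761
iter 2: u=1.447408  f(a)=+7.068e-01  f'(a)=-2.478e+00  a ← 67.265761 − (+7.068e-01/-2.478e+00) = 67.550998
iter 3: u=1.441296  f(a)=+5.056e-03  f'(a)=-2.443e+00  a ← 67.550998 − (+5.056e-03/-2.443e+00) = 67.553068
iter 4: u=1.441252  f(a)=+2.628e-07  f'(a)=-2.442e+00  a ← 67.553068 − (+2.628e-07/-2.442e+00) = 67.553068
iter 5: u=1.441252  f(a)=+5.684e-14  f'(a)=-2.442e+00  a ← 67.553068 − (+5.684e-14/-2.442e+00) = 67.553068
converged: |Δa| < 1e-12 after 5 iterations
sag = a·(cosh(S/(2a)) − 1) = 67.553068·(cosh(1.441252) − 1) = 83.178602
T_max/T_min = cosh(S/(2a)) = 2.231308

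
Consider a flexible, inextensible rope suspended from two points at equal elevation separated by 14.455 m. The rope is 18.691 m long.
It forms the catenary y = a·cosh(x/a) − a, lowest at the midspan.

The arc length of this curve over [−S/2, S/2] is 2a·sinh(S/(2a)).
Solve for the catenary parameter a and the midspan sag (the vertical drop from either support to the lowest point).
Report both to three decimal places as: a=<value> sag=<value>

seed: a₀ = √(S³/(24(L−S))) = √(14.455³/(24·4.236)) = 5.450590
iter 1: u=1.326003  f(a)=+3.884e-01  f'(a)=-1.845e+00  a ← 5.450590 − (+3.884e-01/-1.845e+00) = 5.661055
iter 2: u=1.276705  f(a)=+2.363e-02  f'(a)=-1.627e+00  a ← 5.661055 − (+2.363e-02/-1.627e+00) = 5.675577
iter 3: u=1.273439  f(a)=+9.999e-05  f'(a)=-1.613e+00  a ← 5.675577 − (+9.999e-05/-1.613e+00) = 5.675639
iter 4: u=1.273425  f(a)=+1.807e-09  f'(a)=-1.613e+00  a ← 5.675639 − (+1.807e-09/-1.613e+00) = 5.675639
iter 5: u=1.273425  f(a)=+0.000e+00  f'(a)=-1.613e+00  a ← 5.675639 − (+0.000e+00/-1.613e+00) = 5.675639
converged: |Δa| < 1e-12 after 5 iterations
sag = a·(cosh(S/(2a)) − 1) = 5.675639·(cosh(1.273425) − 1) = 5.258310
T_max/T_min = cosh(S/(2a)) = 1.926470

a=5.676 sag=5.258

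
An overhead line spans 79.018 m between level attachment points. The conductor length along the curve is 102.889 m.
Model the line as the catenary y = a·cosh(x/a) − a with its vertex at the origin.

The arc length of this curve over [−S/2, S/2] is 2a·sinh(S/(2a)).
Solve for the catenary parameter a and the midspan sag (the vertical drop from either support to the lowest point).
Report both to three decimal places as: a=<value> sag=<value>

a=30.593 sag=29.261

seed: a₀ = √(S³/(24(L−S))) = √(79.018³/(24·23.871)) = 29.345947
iter 1: u=1.346319  f(a)=+2.259e+00  f'(a)=-1.941e+00  a ← 29.345947 − (+2.259e+00/-1.941e+00) = 30.509562
iter 2: u=1.294971  f(a)=+1.413e-01  f'(a)=-1.706e+00  a ← 30.509562 − (+1.413e-01/-1.706e+00) = 30.592422
iter 3: u=1.291464  f(a)=+6.346e-04  f'(a)=-1.690e+00  a ← 30.592422 − (+6.346e-04/-1.690e+00) = 30.592798
iter 4: u=1.291448  f(a)=+1.292e-08  f'(a)=-1.690e+00  a ← 30.592798 − (+1.292e-08/-1.690e+00) = 30.592798
iter 5: u=1.291448  f(a)=+0.000e+00  f'(a)=-1.690e+00  a ← 30.592798 − (+0.000e+00/-1.690e+00) = 30.592798
converged: |Δa| < 1e-12 after 5 iterations
sag = a·(cosh(S/(2a)) − 1) = 30.592798·(cosh(1.291448) − 1) = 29.260822
T_max/T_min = cosh(S/(2a)) = 1.956461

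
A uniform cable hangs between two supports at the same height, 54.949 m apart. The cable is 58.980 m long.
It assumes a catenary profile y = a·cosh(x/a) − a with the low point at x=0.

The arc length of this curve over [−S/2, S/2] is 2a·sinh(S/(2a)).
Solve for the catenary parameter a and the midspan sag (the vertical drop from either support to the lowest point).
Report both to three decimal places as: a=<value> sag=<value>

seed: a₀ = √(S³/(24(L−S))) = √(54.949³/(24·4.031)) = 41.412140
iter 1: u=0.663441  f(a)=+8.965e-02  f'(a)=-2.034e-01  a ← 41.412140 − (+8.965e-02/-2.034e-01) = 41.852928
iter 2: u=0.656453  f(a)=+1.451e-03  f'(a)=-1.968e-01  a ← 41.852928 − (+1.451e-03/-1.968e-01) = 41.860302
iter 3: u=0.656338  f(a)=+3.944e-07  f'(a)=-1.967e-01  a ← 41.860302 − (+3.944e-07/-1.967e-01) = 41.860304
iter 4: u=0.656338  f(a)=+2.132e-14  f'(a)=-1.967e-01  a ← 41.860304 − (+2.132e-14/-1.967e-01) = 41.860304
converged: |Δa| < 1e-12 after 4 iterations
sag = a·(cosh(S/(2a)) − 1) = 41.860304·(cosh(0.656338) − 1) = 9.344629
T_max/T_min = cosh(S/(2a)) = 1.223234

a=41.860 sag=9.345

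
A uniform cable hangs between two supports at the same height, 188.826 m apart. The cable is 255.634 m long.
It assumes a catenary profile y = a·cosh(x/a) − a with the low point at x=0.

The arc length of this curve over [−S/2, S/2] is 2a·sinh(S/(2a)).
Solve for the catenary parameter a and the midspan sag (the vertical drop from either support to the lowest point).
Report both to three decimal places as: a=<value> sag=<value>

seed: a₀ = √(S³/(24(L−S))) = √(188.826³/(24·66.808)) = 64.799676
iter 1: u=1.456998  f(a)=+7.460e+00  f'(a)=-2.534e+00  a ← 64.799676 − (+7.460e+00/-2.534e+00) = 67.743495
iter 2: u=1.393684  f(a)=+5.385e-01  f'(a)=-2.180e+00  a ← 67.743495 − (+5.385e-01/-2.180e+00) = 67.990467
iter 3: u=1.388621  f(a)=+3.288e-03  f'(a)=-2.154e+00  a ← 67.990467 − (+3.288e-03/-2.154e+00) = 67.991993
iter 4: u=1.388590  f(a)=+1.243e-07  f'(a)=-2.154e+00  a ← 67.991993 − (+1.243e-07/-2.154e+00) = 67.991993
iter 5: u=1.388590  f(a)=+2.842e-14  f'(a)=-2.154e+00  a ← 67.991993 − (+2.842e-14/-2.154e+00) = 67.991993
converged: |Δa| < 1e-12 after 5 iterations
sag = a·(cosh(S/(2a)) − 1) = 67.991993·(cosh(1.388590) − 1) = 76.784029
T_max/T_min = cosh(S/(2a)) = 2.129310

a=67.992 sag=76.784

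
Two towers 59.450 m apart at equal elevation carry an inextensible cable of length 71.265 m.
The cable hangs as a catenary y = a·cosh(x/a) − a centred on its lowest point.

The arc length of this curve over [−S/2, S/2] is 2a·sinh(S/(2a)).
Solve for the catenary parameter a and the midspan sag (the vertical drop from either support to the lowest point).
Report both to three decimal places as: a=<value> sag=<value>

a=27.998 sag=17.318

seed: a₀ = √(S³/(24(L−S))) = √(59.450³/(24·11.815)) = 27.221077
iter 1: u=1.091985  f(a)=+7.248e-01  f'(a)=-9.761e-01  a ← 27.221077 − (+7.248e-01/-9.761e-01) = 27.963588
iter 2: u=1.062989  f(a)=+3.071e-02  f'(a)=-8.950e-01  a ← 27.963588 − (+3.071e-02/-8.950e-01) = 27.997906
iter 3: u=1.061687  f(a)=+6.056e-05  f'(a)=-8.914e-01  a ← 27.997906 − (+6.056e-05/-8.914e-01) = 27.997974
iter 4: u=1.061684  f(a)=+2.364e-10  f'(a)=-8.914e-01  a ← 27.997974 − (+2.364e-10/-8.914e-01) = 27.997974
iter 5: u=1.061684  f(a)=+0.000e+00  f'(a)=-8.914e-01  a ← 27.997974 − (+0.000e+00/-8.914e-01) = 27.997974
converged: |Δa| < 1e-12 after 5 iterations
sag = a·(cosh(S/(2a)) − 1) = 27.997974·(cosh(1.061684) − 1) = 17.318266
T_max/T_min = cosh(S/(2a)) = 1.618554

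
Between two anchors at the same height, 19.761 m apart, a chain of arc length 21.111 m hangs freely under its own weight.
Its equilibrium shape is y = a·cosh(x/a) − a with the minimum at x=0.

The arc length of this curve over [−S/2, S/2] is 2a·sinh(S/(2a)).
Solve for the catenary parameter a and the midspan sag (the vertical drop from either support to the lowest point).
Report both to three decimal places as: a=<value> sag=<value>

seed: a₀ = √(S³/(24(L−S))) = √(19.761³/(24·1.350)) = 15.432663
iter 1: u=0.640233  f(a)=+2.794e-02  f'(a)=-1.822e-01  a ← 15.432663 − (+2.794e-02/-1.822e-01) = 15.585983
iter 2: u=0.633935  f(a)=+4.218e-04  f'(a)=-1.768e-01  a ← 15.585983 − (+4.218e-04/-1.768e-01) = 15.588370
iter 3: u=0.633838  f(a)=+9.943e-08  f'(a)=-1.767e-01  a ← 15.588370 − (+9.943e-08/-1.767e-01) = 15.588370
iter 4: u=0.633838  f(a)=+7.105e-15  f'(a)=-1.767e-01  a ← 15.588370 − (+7.105e-15/-1.767e-01) = 15.588370
converged: |Δa| < 1e-12 after 4 iterations
sag = a·(cosh(S/(2a)) − 1) = 15.588370·(cosh(0.633838) − 1) = 3.237566
T_max/T_min = cosh(S/(2a)) = 1.207691

a=15.588 sag=3.238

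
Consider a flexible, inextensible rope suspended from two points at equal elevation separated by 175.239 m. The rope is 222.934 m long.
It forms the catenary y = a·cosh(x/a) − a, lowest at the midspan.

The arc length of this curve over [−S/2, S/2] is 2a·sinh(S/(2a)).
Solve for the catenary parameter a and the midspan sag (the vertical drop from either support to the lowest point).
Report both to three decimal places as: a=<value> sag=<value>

a=71.205 sag=61.064

seed: a₀ = √(S³/(24(L−S))) = √(175.239³/(24·47.695)) = 68.565256
iter 1: u=1.277899  f(a)=+4.049e+00  f'(a)=-1.632e+00  a ← 68.565256 − (+4.049e+00/-1.632e+00) = 71.046303
iter 2: u=1.233273  f(a)=+2.302e-01  f'(a)=-1.451e+00  a ← 71.046303 − (+2.302e-01/-1.451e+00) = 71.204892
iter 3: u=1.230526  f(a)=+8.428e-04  f'(a)=-1.441e+00  a ← 71.204892 − (+8.428e-04/-1.441e+00) = 71.205477
iter 4: u=1.230516  f(a)=+1.139e-08  f'(a)=-1.441e+00  a ← 71.205477 − (+1.139e-08/-1.441e+00) = 71.205477
iter 5: u=1.230516  f(a)=+5.684e-14  f'(a)=-1.441e+00  a ← 71.205477 − (+5.684e-14/-1.441e+00) = 71.205477
converged: |Δa| < 1e-12 after 5 iterations
sag = a·(cosh(S/(2a)) − 1) = 71.205477·(cosh(1.230516) − 1) = 61.063613
T_max/T_min = cosh(S/(2a)) = 1.857569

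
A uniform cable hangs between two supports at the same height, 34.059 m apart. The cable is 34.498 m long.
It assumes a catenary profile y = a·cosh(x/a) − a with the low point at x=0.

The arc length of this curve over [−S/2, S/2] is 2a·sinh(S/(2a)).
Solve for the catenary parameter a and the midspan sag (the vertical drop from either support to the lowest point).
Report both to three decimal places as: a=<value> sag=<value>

a=61.354 sag=2.379

seed: a₀ = √(S³/(24(L−S))) = √(34.059³/(24·0.439)) = 61.236443
iter 1: u=0.278094  f(a)=+1.701e-03  f'(a)=-1.445e-02  a ← 61.236443 − (+1.701e-03/-1.445e-02) = 61.354144
iter 2: u=0.277561  f(a)=+4.916e-06  f'(a)=-1.437e-02  a ← 61.354144 − (+4.916e-06/-1.437e-02) = 61.354486
iter 3: u=0.277559  f(a)=+4.135e-11  f'(a)=-1.437e-02  a ← 61.354486 − (+4.135e-11/-1.437e-02) = 61.354486
iter 4: u=0.277559  f(a)=-1.421e-14  f'(a)=-1.437e-02  a ← 61.354486 − (-1.421e-14/-1.437e-02) = 61.354486
converged: |Δa| < 1e-12 after 4 iterations
sag = a·(cosh(S/(2a)) − 1) = 61.354486·(cosh(0.277559) − 1) = 2.378558
T_max/T_min = cosh(S/(2a)) = 1.038767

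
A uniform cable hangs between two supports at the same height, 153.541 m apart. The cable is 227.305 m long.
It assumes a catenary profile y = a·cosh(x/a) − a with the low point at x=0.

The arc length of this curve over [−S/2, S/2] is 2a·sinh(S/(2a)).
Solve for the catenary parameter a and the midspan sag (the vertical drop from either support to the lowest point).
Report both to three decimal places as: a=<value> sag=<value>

a=48.172 sag=75.268

seed: a₀ = √(S³/(24(L−S))) = √(153.541³/(24·73.764)) = 45.217724
iter 1: u=1.697797  f(a)=+1.139e+01  f'(a)=-4.305e+00  a ← 45.217724 − (+1.139e+01/-4.305e+00) = 47.863559
iter 2: u=1.603945  f(a)=+1.076e+00  f'(a)=-3.527e+00  a ← 47.863559 − (+1.076e+00/-3.527e+00) = 48.168740
iter 3: u=1.593783  f(a)=+1.182e-02  f'(a)=-3.450e+00  a ← 48.168740 − (+1.182e-02/-3.450e+00) = 48.172168
iter 4: u=1.593669  f(a)=+1.462e-06  f'(a)=-3.449e+00  a ← 48.172168 − (+1.462e-06/-3.449e+00) = 48.172168
iter 5: u=1.593669  f(a)=+0.000e+00  f'(a)=-3.449e+00  a ← 48.172168 − (+0.000e+00/-3.449e+00) = 48.172168
converged: |Δa| < 1e-12 after 5 iterations
sag = a·(cosh(S/(2a)) − 1) = 48.172168·(cosh(1.593669) − 1) = 75.267892
T_max/T_min = cosh(S/(2a)) = 2.562477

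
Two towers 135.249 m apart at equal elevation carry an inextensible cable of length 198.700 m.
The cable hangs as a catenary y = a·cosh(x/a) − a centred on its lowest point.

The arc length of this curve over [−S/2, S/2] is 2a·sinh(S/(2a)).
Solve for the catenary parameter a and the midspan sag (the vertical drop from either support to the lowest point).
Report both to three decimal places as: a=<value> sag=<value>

a=42.884 sag=65.326

seed: a₀ = √(S³/(24(L−S))) = √(135.249³/(24·63.451)) = 40.306607
iter 1: u=1.677752  f(a)=+9.553e+00  f'(a)=-4.129e+00  a ← 40.306607 − (+9.553e+00/-4.129e+00) = 42.620446
iter 2: u=1.586668  f(a)=+8.843e-01  f'(a)=-3.397e+00  a ← 42.620446 − (+8.843e-01/-3.397e+00) = 42.880810
iter 3: u=1.577034  f(a)=+9.286e-03  f'(a)=-3.326e+00  a ← 42.880810 − (+9.286e-03/-3.326e+00) = 42.883602
iter 4: u=1.576931  f(a)=+1.048e-06  f'(a)=-3.325e+00  a ← 42.883602 − (+1.048e-06/-3.325e+00) = 42.883603
iter 5: u=1.576931  f(a)=+0.000e+00  f'(a)=-3.325e+00  a ← 42.883603 − (+0.000e+00/-3.325e+00) = 42.883603
converged: |Δa| < 1e-12 after 5 iterations
sag = a·(cosh(S/(2a)) − 1) = 42.883603·(cosh(1.576931) − 1) = 65.326498
T_max/T_min = cosh(S/(2a)) = 2.523344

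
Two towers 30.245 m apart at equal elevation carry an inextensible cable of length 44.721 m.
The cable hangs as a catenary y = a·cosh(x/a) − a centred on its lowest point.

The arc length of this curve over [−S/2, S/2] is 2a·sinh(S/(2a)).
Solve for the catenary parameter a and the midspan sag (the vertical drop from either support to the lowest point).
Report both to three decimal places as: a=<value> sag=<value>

a=9.505 sag=14.792

seed: a₀ = √(S³/(24(L−S))) = √(30.245³/(24·14.476)) = 8.923813
iter 1: u=1.694623  f(a)=+2.227e+00  f'(a)=-4.277e+00  a ← 8.923813 − (+2.227e+00/-4.277e+00) = 9.444409
iter 2: u=1.601212  f(a)=+2.097e-01  f'(a)=-3.506e+00  a ← 9.444409 − (+2.097e-01/-3.506e+00) = 9.504223
iter 3: u=1.591135  f(a)=+2.287e-03  f'(a)=-3.430e+00  a ← 9.504223 − (+2.287e-03/-3.430e+00) = 9.504890
iter 4: u=1.591023  f(a)=+2.787e-07  f'(a)=-3.429e+00  a ← 9.504890 − (+2.787e-07/-3.429e+00) = 9.504890
iter 5: u=1.591023  f(a)=-7.105e-15  f'(a)=-3.429e+00  a ← 9.504890 − (-7.105e-15/-3.429e+00) = 9.504890
converged: |Δa| < 1e-12 after 5 iterations
sag = a·(cosh(S/(2a)) − 1) = 9.504890·(cosh(1.591023) − 1) = 14.791919
T_max/T_min = cosh(S/(2a)) = 2.556243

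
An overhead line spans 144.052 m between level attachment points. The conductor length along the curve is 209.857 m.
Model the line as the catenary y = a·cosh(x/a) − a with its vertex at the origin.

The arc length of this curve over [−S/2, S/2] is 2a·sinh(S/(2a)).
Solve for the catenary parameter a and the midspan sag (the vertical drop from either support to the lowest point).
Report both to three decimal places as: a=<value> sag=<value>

a=46.220 sag=68.437

seed: a₀ = √(S³/(24(L−S))) = √(144.052³/(24·65.805)) = 43.505471
iter 1: u=1.655562  f(a)=+9.630e+00  f'(a)=-3.940e+00  a ← 43.505471 − (+9.630e+00/-3.940e+00) = 45.949736
iter 2: u=1.567495  f(a)=+8.711e-01  f'(a)=-3.256e+00  a ← 45.949736 − (+8.711e-01/-3.256e+00) = 46.217250
iter 3: u=1.558422  f(a)=+8.695e-03  f'(a)=-3.192e+00  a ← 46.217250 − (+8.695e-03/-3.192e+00) = 46.219974
iter 4: u=1.558331  f(a)=+8.854e-07  f'(a)=-3.191e+00  a ← 46.219974 − (+8.854e-07/-3.191e+00) = 46.219974
iter 5: u=1.558331  f(a)=+0.000e+00  f'(a)=-3.191e+00  a ← 46.219974 − (+0.000e+00/-3.191e+00) = 46.219974
converged: |Δa| < 1e-12 after 5 iterations
sag = a·(cosh(S/(2a)) − 1) = 46.219974·(cosh(1.558331) − 1) = 68.437237
T_max/T_min = cosh(S/(2a)) = 2.480685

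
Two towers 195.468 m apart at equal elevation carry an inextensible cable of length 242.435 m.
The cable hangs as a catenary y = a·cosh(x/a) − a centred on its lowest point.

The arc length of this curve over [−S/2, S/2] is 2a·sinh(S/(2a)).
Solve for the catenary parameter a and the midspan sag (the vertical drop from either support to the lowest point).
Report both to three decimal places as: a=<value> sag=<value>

a=84.182 sag=63.399

seed: a₀ = √(S³/(24(L−S))) = √(195.468³/(24·46.967)) = 81.397576
iter 1: u=1.200699  f(a)=+3.504e+00  f'(a)=-1.329e+00  a ← 81.397576 − (+3.504e+00/-1.329e+00) = 84.033879
iter 2: u=1.163031  f(a)=+1.774e-01  f'(a)=-1.198e+00  a ← 84.033879 − (+1.774e-01/-1.198e+00) = 84.182035
iter 3: u=1.160984  f(a)=+5.087e-04  f'(a)=-1.191e+00  a ← 84.182035 − (+5.087e-04/-1.191e+00) = 84.182462
iter 4: u=1.160978  f(a)=+4.208e-09  f'(a)=-1.191e+00  a ← 84.182462 − (+4.208e-09/-1.191e+00) = 84.182462
iter 5: u=1.160978  f(a)=-5.684e-14  f'(a)=-1.191e+00  a ← 84.182462 − (-5.684e-14/-1.191e+00) = 84.182462
converged: |Δa| < 1e-12 after 5 iterations
sag = a·(cosh(S/(2a)) − 1) = 84.182462·(cosh(1.160978) − 1) = 63.399275
T_max/T_min = cosh(S/(2a)) = 1.753117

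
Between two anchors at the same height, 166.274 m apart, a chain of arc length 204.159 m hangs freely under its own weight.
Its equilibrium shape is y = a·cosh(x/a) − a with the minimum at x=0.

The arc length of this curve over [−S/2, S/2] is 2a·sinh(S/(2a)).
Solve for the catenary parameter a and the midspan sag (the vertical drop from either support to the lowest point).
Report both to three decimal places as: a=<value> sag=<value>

seed: a₀ = √(S³/(24(L−S))) = √(166.274³/(24·37.885)) = 71.104527
iter 1: u=1.169222  f(a)=+2.676e+00  f'(a)=-1.219e+00  a ← 71.104527 − (+2.676e+00/-1.219e+00) = 73.300104
iter 2: u=1.134200  f(a)=+1.289e-01  f'(a)=-1.104e+00  a ← 73.300104 − (+1.289e-01/-1.104e+00) = 73.416912
iter 3: u=1.132396  f(a)=+3.329e-04  f'(a)=-1.098e+00  a ← 73.416912 − (+3.329e-04/-1.098e+00) = 73.417215
iter 4: u=1.132391  f(a)=+2.232e-09  f'(a)=-1.098e+00  a ← 73.417215 − (+2.232e-09/-1.098e+00) = 73.417215
iter 5: u=1.132391  f(a)=+0.000e+00  f'(a)=-1.098e+00  a ← 73.417215 − (+0.000e+00/-1.098e+00) = 73.417215
converged: |Δa| < 1e-12 after 5 iterations
sag = a·(cosh(S/(2a)) − 1) = 73.417215·(cosh(1.132391) − 1) = 52.321847
T_max/T_min = cosh(S/(2a)) = 1.712665

a=73.417 sag=52.322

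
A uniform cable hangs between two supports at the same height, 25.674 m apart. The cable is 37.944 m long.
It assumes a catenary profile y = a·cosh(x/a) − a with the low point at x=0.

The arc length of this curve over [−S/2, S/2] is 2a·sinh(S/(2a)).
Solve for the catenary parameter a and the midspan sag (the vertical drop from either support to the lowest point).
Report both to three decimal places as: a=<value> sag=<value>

seed: a₀ = √(S³/(24(L−S))) = √(25.674³/(24·12.270)) = 7.580754
iter 1: u=1.693367  f(a)=+1.884e+00  f'(a)=-4.266e+00  a ← 7.580754 − (+1.884e+00/-4.266e+00) = 8.022472
iter 2: u=1.600130  f(a)=+1.772e-01  f'(a)=-3.498e+00  a ← 8.022472 − (+1.772e-01/-3.498e+00) = 8.073145
iter 3: u=1.590087  f(a)=+1.928e-03  f'(a)=-3.422e+00  a ← 8.073145 − (+1.928e-03/-3.422e+00) = 8.073708
iter 4: u=1.589976  f(a)=+2.336e-07  f'(a)=-3.421e+00  a ← 8.073708 − (+2.336e-07/-3.421e+00) = 8.073708
iter 5: u=1.589976  f(a)=+0.000e+00  f'(a)=-3.421e+00  a ← 8.073708 − (+0.000e+00/-3.421e+00) = 8.073708
converged: |Δa| < 1e-12 after 5 iterations
sag = a·(cosh(S/(2a)) − 1) = 8.073708·(cosh(1.589976) − 1) = 12.544768
T_max/T_min = cosh(S/(2a)) = 2.553780

a=8.074 sag=12.545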